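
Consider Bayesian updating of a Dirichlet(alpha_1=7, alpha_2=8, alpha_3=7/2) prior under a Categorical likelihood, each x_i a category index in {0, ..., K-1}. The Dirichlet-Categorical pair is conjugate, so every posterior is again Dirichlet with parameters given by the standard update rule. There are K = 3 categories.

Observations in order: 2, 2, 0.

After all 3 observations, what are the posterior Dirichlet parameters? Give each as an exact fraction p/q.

obs 1: x=2 → posterior Dirichlet(7, 8, 9/2)
obs 2: x=2 → posterior Dirichlet(7, 8, 11/2)
obs 3: x=0 → posterior Dirichlet(8, 8, 11/2)

alpha_1=8, alpha_2=8, alpha_3=11/2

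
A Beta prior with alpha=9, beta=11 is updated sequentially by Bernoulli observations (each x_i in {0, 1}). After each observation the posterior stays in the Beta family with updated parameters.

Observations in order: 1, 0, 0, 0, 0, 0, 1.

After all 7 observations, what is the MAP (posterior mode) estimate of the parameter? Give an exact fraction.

obs 1: x=1 → posterior Beta(10, 11)
obs 2: x=0 → posterior Beta(10, 12)
obs 3: x=0 → posterior Beta(10, 13)
obs 4: x=0 → posterior Beta(10, 14)
obs 5: x=0 → posterior Beta(10, 15)
obs 6: x=0 → posterior Beta(10, 16)
obs 7: x=1 → posterior Beta(11, 16)

2/5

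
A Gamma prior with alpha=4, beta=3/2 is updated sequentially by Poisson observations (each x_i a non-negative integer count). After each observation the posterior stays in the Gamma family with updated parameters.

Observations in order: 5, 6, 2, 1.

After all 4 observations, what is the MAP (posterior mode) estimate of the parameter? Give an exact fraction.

obs 1: x=5 → posterior Gamma(9, 5/2)
obs 2: x=6 → posterior Gamma(15, 7/2)
obs 3: x=2 → posterior Gamma(17, 9/2)
obs 4: x=1 → posterior Gamma(18, 11/2)

34/11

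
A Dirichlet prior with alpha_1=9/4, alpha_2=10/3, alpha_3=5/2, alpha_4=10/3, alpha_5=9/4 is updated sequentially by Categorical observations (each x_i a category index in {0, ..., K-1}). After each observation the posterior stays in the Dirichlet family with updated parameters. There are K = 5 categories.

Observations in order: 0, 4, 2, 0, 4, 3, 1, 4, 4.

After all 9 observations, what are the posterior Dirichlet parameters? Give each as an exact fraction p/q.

alpha_1=17/4, alpha_2=13/3, alpha_3=7/2, alpha_4=13/3, alpha_5=25/4

obs 1: x=0 → posterior Dirichlet(13/4, 10/3, 5/2, 10/3, 9/4)
obs 2: x=4 → posterior Dirichlet(13/4, 10/3, 5/2, 10/3, 13/4)
obs 3: x=2 → posterior Dirichlet(13/4, 10/3, 7/2, 10/3, 13/4)
obs 4: x=0 → posterior Dirichlet(17/4, 10/3, 7/2, 10/3, 13/4)
obs 5: x=4 → posterior Dirichlet(17/4, 10/3, 7/2, 10/3, 17/4)
obs 6: x=3 → posterior Dirichlet(17/4, 10/3, 7/2, 13/3, 17/4)
obs 7: x=1 → posterior Dirichlet(17/4, 13/3, 7/2, 13/3, 17/4)
obs 8: x=4 → posterior Dirichlet(17/4, 13/3, 7/2, 13/3, 21/4)
obs 9: x=4 → posterior Dirichlet(17/4, 13/3, 7/2, 13/3, 25/4)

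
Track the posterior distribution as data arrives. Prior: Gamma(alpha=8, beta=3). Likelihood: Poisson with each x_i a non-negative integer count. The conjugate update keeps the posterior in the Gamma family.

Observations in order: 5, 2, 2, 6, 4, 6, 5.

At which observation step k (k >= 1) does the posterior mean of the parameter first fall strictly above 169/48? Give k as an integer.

obs 1: x=5 → posterior Gamma(13, 4)
obs 2: x=2 → posterior Gamma(15, 5)
obs 3: x=2 → posterior Gamma(17, 6)
obs 4: x=6 → posterior Gamma(23, 7)
obs 5: x=4 → posterior Gamma(27, 8)
obs 6: x=6 → posterior Gamma(33, 9)
obs 7: x=5 → posterior Gamma(38, 10)

k = 6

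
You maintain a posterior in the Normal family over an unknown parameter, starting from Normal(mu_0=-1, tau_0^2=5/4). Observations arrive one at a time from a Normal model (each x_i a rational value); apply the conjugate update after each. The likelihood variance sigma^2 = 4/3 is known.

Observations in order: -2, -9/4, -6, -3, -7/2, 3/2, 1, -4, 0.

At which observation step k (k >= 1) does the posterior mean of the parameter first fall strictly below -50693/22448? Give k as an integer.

obs 1: x=-2 → posterior Normal(-46/31, 20/31)
obs 2: x=-9/4 → posterior Normal(-319/184, 10/23)
obs 3: x=-6 → posterior Normal(-679/244, 20/61)
obs 4: x=-3 → posterior Normal(-859/304, 5/19)
obs 5: x=-7/2 → posterior Normal(-1069/364, 20/91)
obs 6: x=3/2 → posterior Normal(-979/424, 10/53)
obs 7: x=1 → posterior Normal(-919/484, 20/121)
obs 8: x=-4 → posterior Normal(-1159/544, 5/34)
obs 9: x=0 → posterior Normal(-1159/604, 20/151)

k = 3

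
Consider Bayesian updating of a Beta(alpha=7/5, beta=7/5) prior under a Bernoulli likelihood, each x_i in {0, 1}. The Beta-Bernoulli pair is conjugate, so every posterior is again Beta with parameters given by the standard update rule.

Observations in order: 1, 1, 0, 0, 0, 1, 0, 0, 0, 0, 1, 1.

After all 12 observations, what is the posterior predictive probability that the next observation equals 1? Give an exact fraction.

16/37

obs 1: x=1 → posterior Beta(12/5, 7/5)
obs 2: x=1 → posterior Beta(17/5, 7/5)
obs 3: x=0 → posterior Beta(17/5, 12/5)
obs 4: x=0 → posterior Beta(17/5, 17/5)
obs 5: x=0 → posterior Beta(17/5, 22/5)
obs 6: x=1 → posterior Beta(22/5, 22/5)
obs 7: x=0 → posterior Beta(22/5, 27/5)
obs 8: x=0 → posterior Beta(22/5, 32/5)
obs 9: x=0 → posterior Beta(22/5, 37/5)
obs 10: x=0 → posterior Beta(22/5, 42/5)
obs 11: x=1 → posterior Beta(27/5, 42/5)
obs 12: x=1 → posterior Beta(32/5, 42/5)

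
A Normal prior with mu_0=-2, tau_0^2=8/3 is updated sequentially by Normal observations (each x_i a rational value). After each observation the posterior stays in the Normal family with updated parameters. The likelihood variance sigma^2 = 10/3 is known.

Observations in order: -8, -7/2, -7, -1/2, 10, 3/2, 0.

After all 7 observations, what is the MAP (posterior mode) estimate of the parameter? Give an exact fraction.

obs 1: x=-8 → posterior Normal(-14/3, 40/27)
obs 2: x=-7/2 → posterior Normal(-56/13, 40/39)
obs 3: x=-7 → posterior Normal(-84/17, 40/51)
obs 4: x=-1/2 → posterior Normal(-86/21, 40/63)
obs 5: x=10 → posterior Normal(-46/25, 8/15)
obs 6: x=3/2 → posterior Normal(-40/29, 40/87)
obs 7: x=0 → posterior Normal(-40/33, 40/99)

-40/33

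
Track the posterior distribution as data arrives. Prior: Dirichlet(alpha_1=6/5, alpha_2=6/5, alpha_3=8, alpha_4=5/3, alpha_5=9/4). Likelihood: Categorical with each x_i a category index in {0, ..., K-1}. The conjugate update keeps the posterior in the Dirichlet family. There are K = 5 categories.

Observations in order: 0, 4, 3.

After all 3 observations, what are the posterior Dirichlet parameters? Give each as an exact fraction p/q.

obs 1: x=0 → posterior Dirichlet(11/5, 6/5, 8, 5/3, 9/4)
obs 2: x=4 → posterior Dirichlet(11/5, 6/5, 8, 5/3, 13/4)
obs 3: x=3 → posterior Dirichlet(11/5, 6/5, 8, 8/3, 13/4)

alpha_1=11/5, alpha_2=6/5, alpha_3=8, alpha_4=8/3, alpha_5=13/4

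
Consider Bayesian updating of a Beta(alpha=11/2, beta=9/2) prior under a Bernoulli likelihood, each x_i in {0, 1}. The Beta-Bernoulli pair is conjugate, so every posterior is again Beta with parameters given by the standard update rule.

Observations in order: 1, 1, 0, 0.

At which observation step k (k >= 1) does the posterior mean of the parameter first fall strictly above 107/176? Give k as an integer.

obs 1: x=1 → posterior Beta(13/2, 9/2)
obs 2: x=1 → posterior Beta(15/2, 9/2)
obs 3: x=0 → posterior Beta(15/2, 11/2)
obs 4: x=0 → posterior Beta(15/2, 13/2)

k = 2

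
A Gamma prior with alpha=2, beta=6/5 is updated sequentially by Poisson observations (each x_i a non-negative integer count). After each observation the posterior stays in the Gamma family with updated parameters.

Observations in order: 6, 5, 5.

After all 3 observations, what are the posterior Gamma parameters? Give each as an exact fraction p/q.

obs 1: x=6 → posterior Gamma(8, 11/5)
obs 2: x=5 → posterior Gamma(13, 16/5)
obs 3: x=5 → posterior Gamma(18, 21/5)

alpha=18, beta=21/5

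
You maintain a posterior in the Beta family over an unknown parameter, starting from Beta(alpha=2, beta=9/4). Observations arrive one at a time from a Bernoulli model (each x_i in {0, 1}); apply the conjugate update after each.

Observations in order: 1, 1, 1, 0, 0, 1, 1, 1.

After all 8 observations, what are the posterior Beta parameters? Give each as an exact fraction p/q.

obs 1: x=1 → posterior Beta(3, 9/4)
obs 2: x=1 → posterior Beta(4, 9/4)
obs 3: x=1 → posterior Beta(5, 9/4)
obs 4: x=0 → posterior Beta(5, 13/4)
obs 5: x=0 → posterior Beta(5, 17/4)
obs 6: x=1 → posterior Beta(6, 17/4)
obs 7: x=1 → posterior Beta(7, 17/4)
obs 8: x=1 → posterior Beta(8, 17/4)

alpha=8, beta=17/4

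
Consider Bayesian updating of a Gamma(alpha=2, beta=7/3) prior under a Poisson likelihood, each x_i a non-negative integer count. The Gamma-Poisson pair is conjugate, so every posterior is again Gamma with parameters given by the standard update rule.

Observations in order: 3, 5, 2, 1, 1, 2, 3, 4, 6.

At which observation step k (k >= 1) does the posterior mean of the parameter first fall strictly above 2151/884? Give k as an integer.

k = 9

obs 1: x=3 → posterior Gamma(5, 10/3)
obs 2: x=5 → posterior Gamma(10, 13/3)
obs 3: x=2 → posterior Gamma(12, 16/3)
obs 4: x=1 → posterior Gamma(13, 19/3)
obs 5: x=1 → posterior Gamma(14, 22/3)
obs 6: x=2 → posterior Gamma(16, 25/3)
obs 7: x=3 → posterior Gamma(19, 28/3)
obs 8: x=4 → posterior Gamma(23, 31/3)
obs 9: x=6 → posterior Gamma(29, 34/3)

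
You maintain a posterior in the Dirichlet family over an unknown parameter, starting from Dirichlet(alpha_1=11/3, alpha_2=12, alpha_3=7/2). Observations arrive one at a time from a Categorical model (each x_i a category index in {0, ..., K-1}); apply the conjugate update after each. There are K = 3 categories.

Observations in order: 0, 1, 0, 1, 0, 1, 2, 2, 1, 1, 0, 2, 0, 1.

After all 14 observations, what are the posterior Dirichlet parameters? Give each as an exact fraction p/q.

obs 1: x=0 → posterior Dirichlet(14/3, 12, 7/2)
obs 2: x=1 → posterior Dirichlet(14/3, 13, 7/2)
obs 3: x=0 → posterior Dirichlet(17/3, 13, 7/2)
obs 4: x=1 → posterior Dirichlet(17/3, 14, 7/2)
obs 5: x=0 → posterior Dirichlet(20/3, 14, 7/2)
obs 6: x=1 → posterior Dirichlet(20/3, 15, 7/2)
obs 7: x=2 → posterior Dirichlet(20/3, 15, 9/2)
obs 8: x=2 → posterior Dirichlet(20/3, 15, 11/2)
obs 9: x=1 → posterior Dirichlet(20/3, 16, 11/2)
obs 10: x=1 → posterior Dirichlet(20/3, 17, 11/2)
obs 11: x=0 → posterior Dirichlet(23/3, 17, 11/2)
obs 12: x=2 → posterior Dirichlet(23/3, 17, 13/2)
obs 13: x=0 → posterior Dirichlet(26/3, 17, 13/2)
obs 14: x=1 → posterior Dirichlet(26/3, 18, 13/2)

alpha_1=26/3, alpha_2=18, alpha_3=13/2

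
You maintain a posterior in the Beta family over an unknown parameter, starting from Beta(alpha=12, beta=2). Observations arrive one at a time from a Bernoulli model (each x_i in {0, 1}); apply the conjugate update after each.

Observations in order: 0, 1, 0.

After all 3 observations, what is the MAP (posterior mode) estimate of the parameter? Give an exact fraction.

obs 1: x=0 → posterior Beta(12, 3)
obs 2: x=1 → posterior Beta(13, 3)
obs 3: x=0 → posterior Beta(13, 4)

4/5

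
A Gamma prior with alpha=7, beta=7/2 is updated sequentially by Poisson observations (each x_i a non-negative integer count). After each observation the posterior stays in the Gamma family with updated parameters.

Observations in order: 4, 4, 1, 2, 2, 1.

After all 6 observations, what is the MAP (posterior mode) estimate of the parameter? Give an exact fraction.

obs 1: x=4 → posterior Gamma(11, 9/2)
obs 2: x=4 → posterior Gamma(15, 11/2)
obs 3: x=1 → posterior Gamma(16, 13/2)
obs 4: x=2 → posterior Gamma(18, 15/2)
obs 5: x=2 → posterior Gamma(20, 17/2)
obs 6: x=1 → posterior Gamma(21, 19/2)

40/19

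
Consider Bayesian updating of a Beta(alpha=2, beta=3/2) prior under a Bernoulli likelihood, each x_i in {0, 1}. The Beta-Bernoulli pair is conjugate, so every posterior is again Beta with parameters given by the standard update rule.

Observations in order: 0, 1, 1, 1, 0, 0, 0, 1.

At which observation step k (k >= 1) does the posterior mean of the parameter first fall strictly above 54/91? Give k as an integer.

k = 3

obs 1: x=0 → posterior Beta(2, 5/2)
obs 2: x=1 → posterior Beta(3, 5/2)
obs 3: x=1 → posterior Beta(4, 5/2)
obs 4: x=1 → posterior Beta(5, 5/2)
obs 5: x=0 → posterior Beta(5, 7/2)
obs 6: x=0 → posterior Beta(5, 9/2)
obs 7: x=0 → posterior Beta(5, 11/2)
obs 8: x=1 → posterior Beta(6, 11/2)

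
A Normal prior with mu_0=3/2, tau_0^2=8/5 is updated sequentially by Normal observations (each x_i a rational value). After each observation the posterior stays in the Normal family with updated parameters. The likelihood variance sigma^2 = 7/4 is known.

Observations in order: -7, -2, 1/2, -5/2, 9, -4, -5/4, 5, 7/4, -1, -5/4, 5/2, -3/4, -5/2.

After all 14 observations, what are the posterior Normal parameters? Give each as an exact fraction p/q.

mu_0=-17/138, tau_0^2=8/69

obs 1: x=-7 → posterior Normal(-343/134, 56/67)
obs 2: x=-2 → posterior Normal(-157/66, 56/99)
obs 3: x=1/2 → posterior Normal(-439/262, 56/131)
obs 4: x=-5/2 → posterior Normal(-599/326, 56/163)
obs 5: x=9 → posterior Normal(-23/390, 56/195)
obs 6: x=-4 → posterior Normal(-279/454, 56/227)
obs 7: x=-5/4 → posterior Normal(-359/518, 8/37)
obs 8: x=5 → posterior Normal(-13/194, 56/291)
obs 9: x=7/4 → posterior Normal(73/646, 56/323)
obs 10: x=-1 → posterior Normal(9/710, 56/355)
obs 11: x=-5/4 → posterior Normal(-71/774, 56/387)
obs 12: x=5/2 → posterior Normal(89/838, 56/419)
obs 13: x=-3/4 → posterior Normal(1/22, 56/451)
obs 14: x=-5/2 → posterior Normal(-17/138, 8/69)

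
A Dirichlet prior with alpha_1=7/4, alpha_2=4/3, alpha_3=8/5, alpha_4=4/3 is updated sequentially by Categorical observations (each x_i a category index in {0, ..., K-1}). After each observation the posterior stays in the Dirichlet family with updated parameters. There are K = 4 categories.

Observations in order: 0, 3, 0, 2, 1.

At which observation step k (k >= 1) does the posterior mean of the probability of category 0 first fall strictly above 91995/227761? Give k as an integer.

obs 1: x=0 → posterior Dirichlet(11/4, 4/3, 8/5, 4/3)
obs 2: x=3 → posterior Dirichlet(11/4, 4/3, 8/5, 7/3)
obs 3: x=0 → posterior Dirichlet(15/4, 4/3, 8/5, 7/3)
obs 4: x=2 → posterior Dirichlet(15/4, 4/3, 13/5, 7/3)
obs 5: x=1 → posterior Dirichlet(15/4, 7/3, 13/5, 7/3)

k = 3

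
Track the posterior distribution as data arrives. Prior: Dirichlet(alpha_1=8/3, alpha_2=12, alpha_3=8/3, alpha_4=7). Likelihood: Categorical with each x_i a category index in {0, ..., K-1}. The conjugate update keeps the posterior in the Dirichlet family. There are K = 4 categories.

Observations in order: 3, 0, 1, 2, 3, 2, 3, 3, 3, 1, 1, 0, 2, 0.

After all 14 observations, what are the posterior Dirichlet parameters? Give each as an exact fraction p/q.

obs 1: x=3 → posterior Dirichlet(8/3, 12, 8/3, 8)
obs 2: x=0 → posterior Dirichlet(11/3, 12, 8/3, 8)
obs 3: x=1 → posterior Dirichlet(11/3, 13, 8/3, 8)
obs 4: x=2 → posterior Dirichlet(11/3, 13, 11/3, 8)
obs 5: x=3 → posterior Dirichlet(11/3, 13, 11/3, 9)
obs 6: x=2 → posterior Dirichlet(11/3, 13, 14/3, 9)
obs 7: x=3 → posterior Dirichlet(11/3, 13, 14/3, 10)
obs 8: x=3 → posterior Dirichlet(11/3, 13, 14/3, 11)
obs 9: x=3 → posterior Dirichlet(11/3, 13, 14/3, 12)
obs 10: x=1 → posterior Dirichlet(11/3, 14, 14/3, 12)
obs 11: x=1 → posterior Dirichlet(11/3, 15, 14/3, 12)
obs 12: x=0 → posterior Dirichlet(14/3, 15, 14/3, 12)
obs 13: x=2 → posterior Dirichlet(14/3, 15, 17/3, 12)
obs 14: x=0 → posterior Dirichlet(17/3, 15, 17/3, 12)

alpha_1=17/3, alpha_2=15, alpha_3=17/3, alpha_4=12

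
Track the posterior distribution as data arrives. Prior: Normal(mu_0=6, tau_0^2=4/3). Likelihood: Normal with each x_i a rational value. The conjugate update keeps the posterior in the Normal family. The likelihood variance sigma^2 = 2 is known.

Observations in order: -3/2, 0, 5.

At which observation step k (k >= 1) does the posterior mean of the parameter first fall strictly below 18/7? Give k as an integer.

obs 1: x=-3/2 → posterior Normal(3, 4/5)
obs 2: x=0 → posterior Normal(15/7, 4/7)
obs 3: x=5 → posterior Normal(25/9, 4/9)

k = 2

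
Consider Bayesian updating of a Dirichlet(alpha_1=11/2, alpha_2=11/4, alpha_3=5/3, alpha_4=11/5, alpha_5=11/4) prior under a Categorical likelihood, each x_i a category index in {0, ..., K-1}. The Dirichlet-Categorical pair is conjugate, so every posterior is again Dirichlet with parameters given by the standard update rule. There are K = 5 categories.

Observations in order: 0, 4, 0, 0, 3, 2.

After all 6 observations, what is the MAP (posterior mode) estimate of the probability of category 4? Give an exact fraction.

165/952

obs 1: x=0 → posterior Dirichlet(13/2, 11/4, 5/3, 11/5, 11/4)
obs 2: x=4 → posterior Dirichlet(13/2, 11/4, 5/3, 11/5, 15/4)
obs 3: x=0 → posterior Dirichlet(15/2, 11/4, 5/3, 11/5, 15/4)
obs 4: x=0 → posterior Dirichlet(17/2, 11/4, 5/3, 11/5, 15/4)
obs 5: x=3 → posterior Dirichlet(17/2, 11/4, 5/3, 16/5, 15/4)
obs 6: x=2 → posterior Dirichlet(17/2, 11/4, 8/3, 16/5, 15/4)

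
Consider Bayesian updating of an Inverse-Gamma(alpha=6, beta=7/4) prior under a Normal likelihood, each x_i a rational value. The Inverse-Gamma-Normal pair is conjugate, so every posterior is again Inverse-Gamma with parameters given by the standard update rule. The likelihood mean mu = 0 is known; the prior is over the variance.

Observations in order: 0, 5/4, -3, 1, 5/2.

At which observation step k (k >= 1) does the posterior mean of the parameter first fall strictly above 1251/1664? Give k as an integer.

obs 1: x=0 → posterior Inverse-Gamma(13/2, 7/4)
obs 2: x=5/4 → posterior Inverse-Gamma(7, 81/32)
obs 3: x=-3 → posterior Inverse-Gamma(15/2, 225/32)
obs 4: x=1 → posterior Inverse-Gamma(8, 241/32)
obs 5: x=5/2 → posterior Inverse-Gamma(17/2, 341/32)

k = 3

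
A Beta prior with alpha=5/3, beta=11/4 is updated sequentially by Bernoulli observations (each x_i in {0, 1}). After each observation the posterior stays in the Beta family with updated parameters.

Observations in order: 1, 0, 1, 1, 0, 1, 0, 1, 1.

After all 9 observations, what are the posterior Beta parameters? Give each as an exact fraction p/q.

alpha=23/3, beta=23/4

obs 1: x=1 → posterior Beta(8/3, 11/4)
obs 2: x=0 → posterior Beta(8/3, 15/4)
obs 3: x=1 → posterior Beta(11/3, 15/4)
obs 4: x=1 → posterior Beta(14/3, 15/4)
obs 5: x=0 → posterior Beta(14/3, 19/4)
obs 6: x=1 → posterior Beta(17/3, 19/4)
obs 7: x=0 → posterior Beta(17/3, 23/4)
obs 8: x=1 → posterior Beta(20/3, 23/4)
obs 9: x=1 → posterior Beta(23/3, 23/4)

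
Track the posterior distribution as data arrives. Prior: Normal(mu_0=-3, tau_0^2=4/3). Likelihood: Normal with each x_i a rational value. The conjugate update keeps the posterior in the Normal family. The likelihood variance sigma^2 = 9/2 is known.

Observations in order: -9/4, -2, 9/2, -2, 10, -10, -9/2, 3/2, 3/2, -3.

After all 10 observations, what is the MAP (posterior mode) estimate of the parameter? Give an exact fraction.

obs 1: x=-9/4 → posterior Normal(-99/35, 36/35)
obs 2: x=-2 → posterior Normal(-115/43, 36/43)
obs 3: x=9/2 → posterior Normal(-79/51, 12/17)
obs 4: x=-2 → posterior Normal(-95/59, 36/59)
obs 5: x=10 → posterior Normal(-15/67, 36/67)
obs 6: x=-10 → posterior Normal(-19/15, 12/25)
obs 7: x=-9/2 → posterior Normal(-131/83, 36/83)
obs 8: x=3/2 → posterior Normal(-17/13, 36/91)
obs 9: x=3/2 → posterior Normal(-107/99, 4/11)
obs 10: x=-3 → posterior Normal(-131/107, 36/107)

-131/107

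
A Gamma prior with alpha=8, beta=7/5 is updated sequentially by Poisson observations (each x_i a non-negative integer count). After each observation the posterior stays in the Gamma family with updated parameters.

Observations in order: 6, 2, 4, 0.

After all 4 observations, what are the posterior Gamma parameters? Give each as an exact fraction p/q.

obs 1: x=6 → posterior Gamma(14, 12/5)
obs 2: x=2 → posterior Gamma(16, 17/5)
obs 3: x=4 → posterior Gamma(20, 22/5)
obs 4: x=0 → posterior Gamma(20, 27/5)

alpha=20, beta=27/5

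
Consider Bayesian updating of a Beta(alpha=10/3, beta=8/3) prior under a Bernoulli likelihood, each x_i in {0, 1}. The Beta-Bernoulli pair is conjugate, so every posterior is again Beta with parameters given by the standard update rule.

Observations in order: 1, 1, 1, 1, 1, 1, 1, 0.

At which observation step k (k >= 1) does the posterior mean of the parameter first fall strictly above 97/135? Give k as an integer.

obs 1: x=1 → posterior Beta(13/3, 8/3)
obs 2: x=1 → posterior Beta(16/3, 8/3)
obs 3: x=1 → posterior Beta(19/3, 8/3)
obs 4: x=1 → posterior Beta(22/3, 8/3)
obs 5: x=1 → posterior Beta(25/3, 8/3)
obs 6: x=1 → posterior Beta(28/3, 8/3)
obs 7: x=1 → posterior Beta(31/3, 8/3)
obs 8: x=0 → posterior Beta(31/3, 11/3)

k = 4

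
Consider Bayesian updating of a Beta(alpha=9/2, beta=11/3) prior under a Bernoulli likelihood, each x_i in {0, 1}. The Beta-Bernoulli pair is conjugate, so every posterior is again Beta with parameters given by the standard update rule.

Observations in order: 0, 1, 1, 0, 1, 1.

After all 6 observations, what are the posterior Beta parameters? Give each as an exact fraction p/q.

alpha=17/2, beta=17/3

obs 1: x=0 → posterior Beta(9/2, 14/3)
obs 2: x=1 → posterior Beta(11/2, 14/3)
obs 3: x=1 → posterior Beta(13/2, 14/3)
obs 4: x=0 → posterior Beta(13/2, 17/3)
obs 5: x=1 → posterior Beta(15/2, 17/3)
obs 6: x=1 → posterior Beta(17/2, 17/3)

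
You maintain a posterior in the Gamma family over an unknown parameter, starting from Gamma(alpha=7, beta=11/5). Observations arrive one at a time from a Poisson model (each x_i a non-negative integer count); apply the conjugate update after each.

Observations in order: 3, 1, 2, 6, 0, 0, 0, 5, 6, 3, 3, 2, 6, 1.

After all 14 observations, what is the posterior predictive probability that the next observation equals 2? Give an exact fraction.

1971088880686792901779121704770927660292241736286975715233540513650765928750979858757175875/8345016667793522429645234869881987367837815236370101589322687665733098364659273409910276096

obs 1: x=3 → posterior Gamma(10, 16/5)
obs 2: x=1 → posterior Gamma(11, 21/5)
obs 3: x=2 → posterior Gamma(13, 26/5)
obs 4: x=6 → posterior Gamma(19, 31/5)
obs 5: x=0 → posterior Gamma(19, 36/5)
obs 6: x=0 → posterior Gamma(19, 41/5)
obs 7: x=0 → posterior Gamma(19, 46/5)
obs 8: x=5 → posterior Gamma(24, 51/5)
obs 9: x=6 → posterior Gamma(30, 56/5)
obs 10: x=3 → posterior Gamma(33, 61/5)
obs 11: x=3 → posterior Gamma(36, 66/5)
obs 12: x=2 → posterior Gamma(38, 71/5)
obs 13: x=6 → posterior Gamma(44, 76/5)
obs 14: x=1 → posterior Gamma(45, 81/5)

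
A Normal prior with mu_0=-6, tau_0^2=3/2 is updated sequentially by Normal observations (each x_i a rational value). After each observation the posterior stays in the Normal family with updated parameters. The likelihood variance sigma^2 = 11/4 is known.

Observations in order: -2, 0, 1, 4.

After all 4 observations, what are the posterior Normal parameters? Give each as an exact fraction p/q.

mu_0=-48/35, tau_0^2=33/70

obs 1: x=-2 → posterior Normal(-78/17, 33/34)
obs 2: x=0 → posterior Normal(-78/23, 33/46)
obs 3: x=1 → posterior Normal(-72/29, 33/58)
obs 4: x=4 → posterior Normal(-48/35, 33/70)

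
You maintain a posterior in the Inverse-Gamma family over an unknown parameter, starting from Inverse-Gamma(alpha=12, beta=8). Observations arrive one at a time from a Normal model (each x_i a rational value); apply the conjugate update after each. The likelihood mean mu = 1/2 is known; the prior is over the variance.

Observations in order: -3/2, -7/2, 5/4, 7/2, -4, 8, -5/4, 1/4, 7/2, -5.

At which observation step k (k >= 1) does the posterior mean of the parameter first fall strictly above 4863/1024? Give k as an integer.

k = 10

obs 1: x=-3/2 → posterior Inverse-Gamma(25/2, 10)
obs 2: x=-7/2 → posterior Inverse-Gamma(13, 18)
obs 3: x=5/4 → posterior Inverse-Gamma(27/2, 585/32)
obs 4: x=7/2 → posterior Inverse-Gamma(14, 729/32)
obs 5: x=-4 → posterior Inverse-Gamma(29/2, 1053/32)
obs 6: x=8 → posterior Inverse-Gamma(15, 1953/32)
obs 7: x=-5/4 → posterior Inverse-Gamma(31/2, 1001/16)
obs 8: x=1/4 → posterior Inverse-Gamma(16, 2003/32)
obs 9: x=7/2 → posterior Inverse-Gamma(33/2, 2147/32)
obs 10: x=-5 → posterior Inverse-Gamma(17, 2631/32)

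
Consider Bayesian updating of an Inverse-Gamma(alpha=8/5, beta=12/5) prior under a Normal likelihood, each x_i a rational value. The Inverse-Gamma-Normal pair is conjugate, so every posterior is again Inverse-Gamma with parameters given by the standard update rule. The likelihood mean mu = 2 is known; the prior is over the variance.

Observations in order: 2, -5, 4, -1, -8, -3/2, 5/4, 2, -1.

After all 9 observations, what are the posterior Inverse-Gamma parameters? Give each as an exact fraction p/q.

obs 1: x=2 → posterior Inverse-Gamma(21/10, 12/5)
obs 2: x=-5 → posterior Inverse-Gamma(13/5, 269/10)
obs 3: x=4 → posterior Inverse-Gamma(31/10, 289/10)
obs 4: x=-1 → posterior Inverse-Gamma(18/5, 167/5)
obs 5: x=-8 → posterior Inverse-Gamma(41/10, 417/5)
obs 6: x=-3/2 → posterior Inverse-Gamma(23/5, 3581/40)
obs 7: x=5/4 → posterior Inverse-Gamma(51/10, 14369/160)
obs 8: x=2 → posterior Inverse-Gamma(28/5, 14369/160)
obs 9: x=-1 → posterior Inverse-Gamma(61/10, 15089/160)

alpha=61/10, beta=15089/160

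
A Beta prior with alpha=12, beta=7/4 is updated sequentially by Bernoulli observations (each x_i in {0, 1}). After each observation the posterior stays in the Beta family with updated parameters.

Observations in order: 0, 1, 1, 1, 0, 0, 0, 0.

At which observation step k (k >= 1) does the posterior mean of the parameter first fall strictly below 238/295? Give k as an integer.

obs 1: x=0 → posterior Beta(12, 11/4)
obs 2: x=1 → posterior Beta(13, 11/4)
obs 3: x=1 → posterior Beta(14, 11/4)
obs 4: x=1 → posterior Beta(15, 11/4)
obs 5: x=0 → posterior Beta(15, 15/4)
obs 6: x=0 → posterior Beta(15, 19/4)
obs 7: x=0 → posterior Beta(15, 23/4)
obs 8: x=0 → posterior Beta(15, 27/4)

k = 5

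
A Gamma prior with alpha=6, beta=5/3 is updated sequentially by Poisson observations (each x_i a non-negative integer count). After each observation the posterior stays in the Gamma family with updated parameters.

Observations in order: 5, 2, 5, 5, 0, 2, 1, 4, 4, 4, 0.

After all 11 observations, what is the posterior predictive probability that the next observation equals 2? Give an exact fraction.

obs 1: x=5 → posterior Gamma(11, 8/3)
obs 2: x=2 → posterior Gamma(13, 11/3)
obs 3: x=5 → posterior Gamma(18, 14/3)
obs 4: x=5 → posterior Gamma(23, 17/3)
obs 5: x=0 → posterior Gamma(23, 20/3)
obs 6: x=2 → posterior Gamma(25, 23/3)
obs 7: x=1 → posterior Gamma(26, 26/3)
obs 8: x=4 → posterior Gamma(30, 29/3)
obs 9: x=4 → posterior Gamma(34, 32/3)
obs 10: x=4 → posterior Gamma(38, 35/3)
obs 11: x=0 → posterior Gamma(38, 38/3)

7175255807404579866361002687297489482921185262730044734886117376/32460430015431999968619493682032835511850959272235390105491169601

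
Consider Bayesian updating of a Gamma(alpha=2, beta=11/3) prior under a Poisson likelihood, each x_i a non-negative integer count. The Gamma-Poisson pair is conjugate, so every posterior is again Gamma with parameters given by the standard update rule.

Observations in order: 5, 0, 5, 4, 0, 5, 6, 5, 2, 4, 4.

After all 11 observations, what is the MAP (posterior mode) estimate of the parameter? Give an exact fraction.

obs 1: x=5 → posterior Gamma(7, 14/3)
obs 2: x=0 → posterior Gamma(7, 17/3)
obs 3: x=5 → posterior Gamma(12, 20/3)
obs 4: x=4 → posterior Gamma(16, 23/3)
obs 5: x=0 → posterior Gamma(16, 26/3)
obs 6: x=5 → posterior Gamma(21, 29/3)
obs 7: x=6 → posterior Gamma(27, 32/3)
obs 8: x=5 → posterior Gamma(32, 35/3)
obs 9: x=2 → posterior Gamma(34, 38/3)
obs 10: x=4 → posterior Gamma(38, 41/3)
obs 11: x=4 → posterior Gamma(42, 44/3)

123/44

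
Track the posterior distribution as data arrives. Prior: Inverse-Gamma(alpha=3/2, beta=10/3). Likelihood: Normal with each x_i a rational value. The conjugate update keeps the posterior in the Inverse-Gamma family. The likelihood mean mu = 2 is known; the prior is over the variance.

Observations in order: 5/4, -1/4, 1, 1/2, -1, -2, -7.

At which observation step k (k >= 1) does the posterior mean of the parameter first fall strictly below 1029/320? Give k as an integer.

obs 1: x=5/4 → posterior Inverse-Gamma(2, 347/96)
obs 2: x=-1/4 → posterior Inverse-Gamma(5/2, 295/48)
obs 3: x=1 → posterior Inverse-Gamma(3, 319/48)
obs 4: x=1/2 → posterior Inverse-Gamma(7/2, 373/48)
obs 5: x=-1 → posterior Inverse-Gamma(4, 589/48)
obs 6: x=-2 → posterior Inverse-Gamma(9/2, 973/48)
obs 7: x=-7 → posterior Inverse-Gamma(5, 2917/48)

k = 4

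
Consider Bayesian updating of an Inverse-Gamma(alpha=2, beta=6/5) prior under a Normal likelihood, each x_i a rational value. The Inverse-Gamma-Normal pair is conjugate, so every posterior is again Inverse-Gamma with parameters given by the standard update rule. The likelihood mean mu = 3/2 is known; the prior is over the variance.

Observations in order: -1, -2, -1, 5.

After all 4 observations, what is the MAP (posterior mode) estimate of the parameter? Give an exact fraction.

obs 1: x=-1 → posterior Inverse-Gamma(5/2, 173/40)
obs 2: x=-2 → posterior Inverse-Gamma(3, 209/20)
obs 3: x=-1 → posterior Inverse-Gamma(7/2, 543/40)
obs 4: x=5 → posterior Inverse-Gamma(4, 197/10)

197/50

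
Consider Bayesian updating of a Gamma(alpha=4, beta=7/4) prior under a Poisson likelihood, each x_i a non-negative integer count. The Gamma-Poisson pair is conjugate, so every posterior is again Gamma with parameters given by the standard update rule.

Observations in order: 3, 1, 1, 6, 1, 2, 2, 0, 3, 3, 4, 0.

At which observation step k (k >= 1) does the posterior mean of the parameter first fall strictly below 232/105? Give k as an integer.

obs 1: x=3 → posterior Gamma(7, 11/4)
obs 2: x=1 → posterior Gamma(8, 15/4)
obs 3: x=1 → posterior Gamma(9, 19/4)
obs 4: x=6 → posterior Gamma(15, 23/4)
obs 5: x=1 → posterior Gamma(16, 27/4)
obs 6: x=2 → posterior Gamma(18, 31/4)
obs 7: x=2 → posterior Gamma(20, 35/4)
obs 8: x=0 → posterior Gamma(20, 39/4)
obs 9: x=3 → posterior Gamma(23, 43/4)
obs 10: x=3 → posterior Gamma(26, 47/4)
obs 11: x=4 → posterior Gamma(30, 51/4)
obs 12: x=0 → posterior Gamma(30, 55/4)

k = 2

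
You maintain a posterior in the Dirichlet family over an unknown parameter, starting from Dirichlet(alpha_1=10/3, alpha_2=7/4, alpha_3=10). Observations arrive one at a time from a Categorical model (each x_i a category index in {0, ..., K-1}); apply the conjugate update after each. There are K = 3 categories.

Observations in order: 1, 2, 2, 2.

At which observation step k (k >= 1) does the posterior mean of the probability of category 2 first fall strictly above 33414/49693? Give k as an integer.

obs 1: x=1 → posterior Dirichlet(10/3, 11/4, 10)
obs 2: x=2 → posterior Dirichlet(10/3, 11/4, 11)
obs 3: x=2 → posterior Dirichlet(10/3, 11/4, 12)
obs 4: x=2 → posterior Dirichlet(10/3, 11/4, 13)

k = 4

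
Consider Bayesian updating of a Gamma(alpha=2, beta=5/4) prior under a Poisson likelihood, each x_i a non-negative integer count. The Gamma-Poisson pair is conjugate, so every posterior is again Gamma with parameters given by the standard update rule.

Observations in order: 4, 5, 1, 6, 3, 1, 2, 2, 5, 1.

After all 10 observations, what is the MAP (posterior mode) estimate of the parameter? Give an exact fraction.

124/45

obs 1: x=4 → posterior Gamma(6, 9/4)
obs 2: x=5 → posterior Gamma(11, 13/4)
obs 3: x=1 → posterior Gamma(12, 17/4)
obs 4: x=6 → posterior Gamma(18, 21/4)
obs 5: x=3 → posterior Gamma(21, 25/4)
obs 6: x=1 → posterior Gamma(22, 29/4)
obs 7: x=2 → posterior Gamma(24, 33/4)
obs 8: x=2 → posterior Gamma(26, 37/4)
obs 9: x=5 → posterior Gamma(31, 41/4)
obs 10: x=1 → posterior Gamma(32, 45/4)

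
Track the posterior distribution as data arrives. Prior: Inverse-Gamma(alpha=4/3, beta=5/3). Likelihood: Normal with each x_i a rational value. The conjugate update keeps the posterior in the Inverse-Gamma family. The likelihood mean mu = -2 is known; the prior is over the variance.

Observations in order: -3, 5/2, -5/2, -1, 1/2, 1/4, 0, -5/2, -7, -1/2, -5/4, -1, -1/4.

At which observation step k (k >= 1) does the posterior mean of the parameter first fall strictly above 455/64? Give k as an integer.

obs 1: x=-3 → posterior Inverse-Gamma(11/6, 13/6)
obs 2: x=5/2 → posterior Inverse-Gamma(7/3, 295/24)
obs 3: x=-5/2 → posterior Inverse-Gamma(17/6, 149/12)
obs 4: x=-1 → posterior Inverse-Gamma(10/3, 155/12)
obs 5: x=1/2 → posterior Inverse-Gamma(23/6, 385/24)
obs 6: x=1/4 → posterior Inverse-Gamma(13/3, 1783/96)
obs 7: x=0 → posterior Inverse-Gamma(29/6, 1975/96)
obs 8: x=-5/2 → posterior Inverse-Gamma(16/3, 1987/96)
obs 9: x=-7 → posterior Inverse-Gamma(35/6, 3187/96)
obs 10: x=-1/2 → posterior Inverse-Gamma(19/3, 3295/96)
obs 11: x=-5/4 → posterior Inverse-Gamma(41/6, 1661/48)
obs 12: x=-1 → posterior Inverse-Gamma(22/3, 1685/48)
obs 13: x=-1/4 → posterior Inverse-Gamma(47/6, 3517/96)

k = 2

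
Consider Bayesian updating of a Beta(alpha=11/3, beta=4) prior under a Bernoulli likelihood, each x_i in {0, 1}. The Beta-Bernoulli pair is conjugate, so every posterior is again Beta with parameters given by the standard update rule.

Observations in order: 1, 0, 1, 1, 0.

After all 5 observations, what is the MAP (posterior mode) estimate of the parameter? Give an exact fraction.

obs 1: x=1 → posterior Beta(14/3, 4)
obs 2: x=0 → posterior Beta(14/3, 5)
obs 3: x=1 → posterior Beta(17/3, 5)
obs 4: x=1 → posterior Beta(20/3, 5)
obs 5: x=0 → posterior Beta(20/3, 6)

17/32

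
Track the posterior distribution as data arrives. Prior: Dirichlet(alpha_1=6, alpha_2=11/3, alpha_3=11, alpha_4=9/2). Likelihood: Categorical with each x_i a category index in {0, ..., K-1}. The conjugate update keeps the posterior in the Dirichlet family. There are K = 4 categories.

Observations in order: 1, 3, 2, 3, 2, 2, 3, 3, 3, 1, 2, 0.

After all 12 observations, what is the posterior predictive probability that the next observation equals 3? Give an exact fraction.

57/223

obs 1: x=1 → posterior Dirichlet(6, 14/3, 11, 9/2)
obs 2: x=3 → posterior Dirichlet(6, 14/3, 11, 11/2)
obs 3: x=2 → posterior Dirichlet(6, 14/3, 12, 11/2)
obs 4: x=3 → posterior Dirichlet(6, 14/3, 12, 13/2)
obs 5: x=2 → posterior Dirichlet(6, 14/3, 13, 13/2)
obs 6: x=2 → posterior Dirichlet(6, 14/3, 14, 13/2)
obs 7: x=3 → posterior Dirichlet(6, 14/3, 14, 15/2)
obs 8: x=3 → posterior Dirichlet(6, 14/3, 14, 17/2)
obs 9: x=3 → posterior Dirichlet(6, 14/3, 14, 19/2)
obs 10: x=1 → posterior Dirichlet(6, 17/3, 14, 19/2)
obs 11: x=2 → posterior Dirichlet(6, 17/3, 15, 19/2)
obs 12: x=0 → posterior Dirichlet(7, 17/3, 15, 19/2)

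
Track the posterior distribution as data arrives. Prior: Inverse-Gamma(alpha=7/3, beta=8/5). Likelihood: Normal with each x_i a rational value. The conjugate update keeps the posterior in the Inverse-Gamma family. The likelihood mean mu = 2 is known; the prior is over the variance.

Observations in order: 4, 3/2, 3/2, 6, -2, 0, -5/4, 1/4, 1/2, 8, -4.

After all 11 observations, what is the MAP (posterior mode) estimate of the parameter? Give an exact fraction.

15789/2120

obs 1: x=4 → posterior Inverse-Gamma(17/6, 18/5)
obs 2: x=3/2 → posterior Inverse-Gamma(10/3, 149/40)
obs 3: x=3/2 → posterior Inverse-Gamma(23/6, 77/20)
obs 4: x=6 → posterior Inverse-Gamma(13/3, 237/20)
obs 5: x=-2 → posterior Inverse-Gamma(29/6, 397/20)
obs 6: x=0 → posterior Inverse-Gamma(16/3, 437/20)
obs 7: x=-5/4 → posterior Inverse-Gamma(35/6, 4341/160)
obs 8: x=1/4 → posterior Inverse-Gamma(19/3, 2293/80)
obs 9: x=1/2 → posterior Inverse-Gamma(41/6, 2383/80)
obs 10: x=8 → posterior Inverse-Gamma(22/3, 3823/80)
obs 11: x=-4 → posterior Inverse-Gamma(47/6, 5263/80)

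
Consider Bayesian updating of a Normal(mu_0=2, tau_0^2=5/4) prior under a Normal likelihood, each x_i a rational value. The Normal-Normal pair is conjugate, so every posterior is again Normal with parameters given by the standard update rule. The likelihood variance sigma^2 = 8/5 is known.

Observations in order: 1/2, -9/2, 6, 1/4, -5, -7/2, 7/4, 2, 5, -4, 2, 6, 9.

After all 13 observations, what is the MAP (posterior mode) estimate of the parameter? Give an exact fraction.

43/34

obs 1: x=1/2 → posterior Normal(51/38, 40/57)
obs 2: x=-9/2 → posterior Normal(-18/41, 20/41)
obs 3: x=6 → posterior Normal(114/107, 40/107)
obs 4: x=1/4 → posterior Normal(481/528, 10/33)
obs 5: x=-5 → posterior Normal(-19/628, 40/157)
obs 6: x=-7/2 → posterior Normal(-369/728, 20/91)
obs 7: x=7/4 → posterior Normal(-97/414, 40/207)
obs 8: x=2 → posterior Normal(3/464, 5/29)
obs 9: x=5 → posterior Normal(253/514, 40/257)
obs 10: x=-4 → posterior Normal(53/564, 20/141)
obs 11: x=2 → posterior Normal(153/614, 40/307)
obs 12: x=6 → posterior Normal(453/664, 10/83)
obs 13: x=9 → posterior Normal(43/34, 40/357)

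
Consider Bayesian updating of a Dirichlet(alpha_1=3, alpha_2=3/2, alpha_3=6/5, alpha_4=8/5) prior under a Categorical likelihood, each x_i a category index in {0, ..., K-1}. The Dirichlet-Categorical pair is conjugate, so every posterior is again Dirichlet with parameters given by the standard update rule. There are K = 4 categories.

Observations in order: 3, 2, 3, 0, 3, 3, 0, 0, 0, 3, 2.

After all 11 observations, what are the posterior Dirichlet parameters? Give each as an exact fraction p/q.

obs 1: x=3 → posterior Dirichlet(3, 3/2, 6/5, 13/5)
obs 2: x=2 → posterior Dirichlet(3, 3/2, 11/5, 13/5)
obs 3: x=3 → posterior Dirichlet(3, 3/2, 11/5, 18/5)
obs 4: x=0 → posterior Dirichlet(4, 3/2, 11/5, 18/5)
obs 5: x=3 → posterior Dirichlet(4, 3/2, 11/5, 23/5)
obs 6: x=3 → posterior Dirichlet(4, 3/2, 11/5, 28/5)
obs 7: x=0 → posterior Dirichlet(5, 3/2, 11/5, 28/5)
obs 8: x=0 → posterior Dirichlet(6, 3/2, 11/5, 28/5)
obs 9: x=0 → posterior Dirichlet(7, 3/2, 11/5, 28/5)
obs 10: x=3 → posterior Dirichlet(7, 3/2, 11/5, 33/5)
obs 11: x=2 → posterior Dirichlet(7, 3/2, 16/5, 33/5)

alpha_1=7, alpha_2=3/2, alpha_3=16/5, alpha_4=33/5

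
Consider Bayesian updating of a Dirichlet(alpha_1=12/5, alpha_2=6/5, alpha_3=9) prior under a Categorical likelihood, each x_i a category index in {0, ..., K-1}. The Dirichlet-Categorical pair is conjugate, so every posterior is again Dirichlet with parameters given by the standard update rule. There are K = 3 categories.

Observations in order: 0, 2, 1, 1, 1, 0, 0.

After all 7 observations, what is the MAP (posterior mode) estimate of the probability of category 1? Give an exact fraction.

obs 1: x=0 → posterior Dirichlet(17/5, 6/5, 9)
obs 2: x=2 → posterior Dirichlet(17/5, 6/5, 10)
obs 3: x=1 → posterior Dirichlet(17/5, 11/5, 10)
obs 4: x=1 → posterior Dirichlet(17/5, 16/5, 10)
obs 5: x=1 → posterior Dirichlet(17/5, 21/5, 10)
obs 6: x=0 → posterior Dirichlet(22/5, 21/5, 10)
obs 7: x=0 → posterior Dirichlet(27/5, 21/5, 10)

16/83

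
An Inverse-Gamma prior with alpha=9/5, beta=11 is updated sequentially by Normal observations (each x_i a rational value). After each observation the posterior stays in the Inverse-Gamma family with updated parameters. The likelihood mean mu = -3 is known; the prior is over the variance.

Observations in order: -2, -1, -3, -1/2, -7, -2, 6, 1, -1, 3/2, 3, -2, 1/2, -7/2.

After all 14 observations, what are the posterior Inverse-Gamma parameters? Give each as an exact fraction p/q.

alpha=44/5, beta=221/2

obs 1: x=-2 → posterior Inverse-Gamma(23/10, 23/2)
obs 2: x=-1 → posterior Inverse-Gamma(14/5, 27/2)
obs 3: x=-3 → posterior Inverse-Gamma(33/10, 27/2)
obs 4: x=-1/2 → posterior Inverse-Gamma(19/5, 133/8)
obs 5: x=-7 → posterior Inverse-Gamma(43/10, 197/8)
obs 6: x=-2 → posterior Inverse-Gamma(24/5, 201/8)
obs 7: x=6 → posterior Inverse-Gamma(53/10, 525/8)
obs 8: x=1 → posterior Inverse-Gamma(29/5, 589/8)
obs 9: x=-1 → posterior Inverse-Gamma(63/10, 605/8)
obs 10: x=3/2 → posterior Inverse-Gamma(34/5, 343/4)
obs 11: x=3 → posterior Inverse-Gamma(73/10, 415/4)
obs 12: x=-2 → posterior Inverse-Gamma(39/5, 417/4)
obs 13: x=1/2 → posterior Inverse-Gamma(83/10, 883/8)
obs 14: x=-7/2 → posterior Inverse-Gamma(44/5, 221/2)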